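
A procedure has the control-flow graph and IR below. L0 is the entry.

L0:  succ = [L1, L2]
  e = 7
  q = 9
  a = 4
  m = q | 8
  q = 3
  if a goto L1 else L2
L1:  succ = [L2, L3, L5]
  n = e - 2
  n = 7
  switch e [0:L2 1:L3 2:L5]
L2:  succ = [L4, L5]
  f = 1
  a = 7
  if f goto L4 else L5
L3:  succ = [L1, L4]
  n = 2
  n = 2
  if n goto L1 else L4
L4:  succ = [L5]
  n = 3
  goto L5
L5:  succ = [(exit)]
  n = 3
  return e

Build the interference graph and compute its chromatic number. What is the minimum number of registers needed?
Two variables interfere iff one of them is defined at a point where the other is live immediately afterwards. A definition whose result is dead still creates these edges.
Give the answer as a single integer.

def/use:
  L0: {a,e,m,q} / ∅
  L1: {n} / {e}
  L2: {a,f} / ∅
  L3: {n} / ∅
  L4: {n} / ∅
  L5: {n} / {e}

Backward fixpoint:
  L0 li=∅ lo={e}
  L1 li={e} lo={e}
  L2 li={e} lo={e}
  L3 li={e} lo={e}
  L4 li={e} lo={e}
  L5 li={e} lo=∅

Interference:
  a — {e,f,m,q}
  e — {a,f,m,n,q}
  f — {a,e}
  m — {a,e}
  n — {e}
  q — {a,e}

Registers:
  lower bound: {a,e,f} mutually conflict ⇒ χ ≥ 3
  3-colouring: R0={e}  R1={a,n}  R2={f,m,q}
  χ = 3

Answer: 3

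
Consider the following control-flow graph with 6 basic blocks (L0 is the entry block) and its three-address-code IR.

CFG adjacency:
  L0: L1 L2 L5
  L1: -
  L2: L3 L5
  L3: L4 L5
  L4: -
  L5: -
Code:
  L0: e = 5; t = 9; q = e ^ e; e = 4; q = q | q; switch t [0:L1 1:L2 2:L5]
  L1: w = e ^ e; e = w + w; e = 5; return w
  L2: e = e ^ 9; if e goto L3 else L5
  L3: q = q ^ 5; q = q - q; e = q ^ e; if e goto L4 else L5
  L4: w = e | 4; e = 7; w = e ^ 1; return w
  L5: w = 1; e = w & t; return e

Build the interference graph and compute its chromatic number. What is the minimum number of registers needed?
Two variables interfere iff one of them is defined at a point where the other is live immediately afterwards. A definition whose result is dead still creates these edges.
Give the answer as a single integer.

Block summaries:
  L0: {e,q,t} / ∅
  L1: {e,w} / {e}
  L2: {e} / {e}
  L3: {e,q} / {e,q}
  L4: {e,w} / {e}
  L5: {e,w} / {t}

Live sets:
  L0: in=∅ out={e,q,t}
  L1: in={e} out=∅
  L2: in={e,q,t} out={e,q,t}
  L3: in={e,q,t} out={e,t}
  L4: in={e} out=∅
  L5: in={t} out=∅

Interfere edges:
  e: {q,t,w}
  q: {e,t}
  t: {e,q,w}
  w: {e,t}

Registers:
  clique {e,q,t} ⇒ need ≥ 3
  assign e→c0 q→c2 t→c1 w→c2 — no edge inside a register ⇒ χ ≤ 3
  χ = 3

Answer: 3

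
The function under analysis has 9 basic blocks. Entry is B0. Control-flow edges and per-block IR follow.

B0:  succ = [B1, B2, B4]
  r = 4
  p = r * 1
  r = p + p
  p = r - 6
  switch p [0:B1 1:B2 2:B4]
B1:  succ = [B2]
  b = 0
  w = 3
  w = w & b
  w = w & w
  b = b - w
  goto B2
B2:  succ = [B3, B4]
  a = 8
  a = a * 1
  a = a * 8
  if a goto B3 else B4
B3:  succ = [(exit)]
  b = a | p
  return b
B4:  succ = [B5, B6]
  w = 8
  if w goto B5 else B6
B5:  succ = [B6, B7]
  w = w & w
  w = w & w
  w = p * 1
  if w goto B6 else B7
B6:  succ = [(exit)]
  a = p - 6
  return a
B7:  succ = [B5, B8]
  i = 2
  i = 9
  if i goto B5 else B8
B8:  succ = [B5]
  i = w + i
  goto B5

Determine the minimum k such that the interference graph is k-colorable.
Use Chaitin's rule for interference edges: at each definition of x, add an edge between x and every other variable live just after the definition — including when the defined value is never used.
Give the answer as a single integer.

Answer: 3

Working:
Per-block:
  B0: {p,r} / ∅
  B1: {b,w} / ∅
  B2: {a} / ∅
  B3: {b} / {a,p}
  B4: {w} / ∅
  B5: {w} / {p,w}
  B6: {a} / {p}
  B7: {i} / ∅
  B8: {i} / {i,w}

Liveness:
  B0: in=∅ out={p}
  B1: in={p} out={p}
  B2: in={p} out={a,p}
  B3: in={a,p} out=∅
  B4: in={p} out={p,w}
  B5: in={p,w} out={p,w}
  B6: in={p} out=∅
  B7: in={p,w} out={i,p,w}
  B8: in={i,p,w} out={p,w}

Interference:
  a↔{p}
  b↔{p,w}
  i↔{p,w}
  p↔{a,b,i,w}
  r↔∅
  w↔{b,i,p}

Colouring:
  lower bound: {b,p,w} mutually conflict ⇒ χ ≥ 3
  3-colouring: r0={p,r}  r1={a,w}  r2={b,i}
  χ = 3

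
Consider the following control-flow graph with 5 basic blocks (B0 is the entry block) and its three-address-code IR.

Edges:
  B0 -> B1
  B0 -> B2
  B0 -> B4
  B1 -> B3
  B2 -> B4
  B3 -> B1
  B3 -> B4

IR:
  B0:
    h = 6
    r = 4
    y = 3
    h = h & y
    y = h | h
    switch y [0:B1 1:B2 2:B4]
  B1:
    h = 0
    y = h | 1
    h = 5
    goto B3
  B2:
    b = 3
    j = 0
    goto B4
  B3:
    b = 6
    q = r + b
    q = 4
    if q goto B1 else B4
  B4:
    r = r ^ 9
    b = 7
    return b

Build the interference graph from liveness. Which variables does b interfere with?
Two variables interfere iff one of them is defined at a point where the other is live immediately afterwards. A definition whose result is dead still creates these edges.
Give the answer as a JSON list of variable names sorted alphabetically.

Answer: ["r"]

Derivation:
def/use:
  B0: {h,r,y} / ∅
  B1: {h,y} / ∅
  B2: {b,j} / ∅
  B3: {b,q} / {r}
  B4: {b,r} / {r}

Liveness:
  B0: in=∅ out={r}
  B1: in={r} out={r}
  B2: in={r} out={r}
  B3: in={r} out={r}
  B4: in={r} out=∅

Conflict graph:
  b — {r}
  h — {r,y}
  j — {r}
  q — {r}
  r — {b,h,j,q,y}
  y — {h,r}

N(b) = ["r"]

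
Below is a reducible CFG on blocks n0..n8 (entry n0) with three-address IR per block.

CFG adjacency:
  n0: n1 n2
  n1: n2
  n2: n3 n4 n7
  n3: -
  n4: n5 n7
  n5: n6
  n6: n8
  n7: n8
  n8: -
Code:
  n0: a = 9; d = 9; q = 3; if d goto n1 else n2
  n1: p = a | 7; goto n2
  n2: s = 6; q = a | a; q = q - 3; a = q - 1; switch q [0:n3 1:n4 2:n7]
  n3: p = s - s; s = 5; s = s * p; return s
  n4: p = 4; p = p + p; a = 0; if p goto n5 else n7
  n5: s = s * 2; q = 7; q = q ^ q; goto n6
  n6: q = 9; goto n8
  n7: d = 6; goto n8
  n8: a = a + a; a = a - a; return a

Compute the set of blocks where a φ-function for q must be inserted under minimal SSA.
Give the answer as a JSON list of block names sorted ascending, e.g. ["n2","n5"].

Answer: ["n8"]

Analysis:
idom tree: n1←n0 n2←n0 n3←n2 n4←n2 n5←n4 n6←n5 n7←n2 n8←n2
Dom at joins:
  n2: preds {n0,n1}: {n0} ∩ {n0,n1} = {n0}; idom=n0
  n7: preds {n2,n4}: {n0,n2} ∩ {n0,n2,n4} = {n0,n2}; idom=n2
  n8: preds {n6,n7}: {n0,n2,n4,n5,n6} ∩ {n0,n2,n7} = {n0,n2}; idom=n2

Frontier:
  join n2 pred n0: · stop@n0
  join n2 pred n1: n1 stop@n0
  join n7 pred n2: · stop@n2
  join n7 pred n4: n4 stop@n2
  join n8 pred n6: n6→n5→n4 stop@n2
  join n8 pred n7: n7 stop@n2
  n0: DF=∅
  n1: DF={n2}
  n2: DF=∅
  n3: DF=∅
  n4: DF={n7,n8}
  n5: DF={n8}
  n6: DF={n8}
  n7: DF={n8}
  n8: DF=∅

φ for q: defs {n0,n2,n5,n6}
  DF⁺ = {n8}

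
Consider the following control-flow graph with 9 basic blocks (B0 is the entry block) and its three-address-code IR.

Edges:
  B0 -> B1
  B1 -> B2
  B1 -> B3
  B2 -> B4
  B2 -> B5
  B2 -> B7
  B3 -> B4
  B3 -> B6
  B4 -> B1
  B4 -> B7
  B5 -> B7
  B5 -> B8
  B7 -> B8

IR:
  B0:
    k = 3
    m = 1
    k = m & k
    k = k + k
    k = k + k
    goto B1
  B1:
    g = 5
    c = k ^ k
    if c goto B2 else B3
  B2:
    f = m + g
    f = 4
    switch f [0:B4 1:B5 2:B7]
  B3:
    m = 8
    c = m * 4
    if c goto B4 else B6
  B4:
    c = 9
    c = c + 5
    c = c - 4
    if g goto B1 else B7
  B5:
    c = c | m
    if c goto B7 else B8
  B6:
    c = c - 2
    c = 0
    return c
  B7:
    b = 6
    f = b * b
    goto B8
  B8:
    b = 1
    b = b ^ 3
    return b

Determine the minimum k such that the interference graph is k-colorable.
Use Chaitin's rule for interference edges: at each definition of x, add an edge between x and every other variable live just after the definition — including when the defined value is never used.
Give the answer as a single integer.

Block summaries:
  B0: {k,m} / ∅
  B1: {c,g} / {k}
  B2: {f} / {g,m}
  B3: {c,m} / ∅
  B4: {c} / {g}
  B5: {c} / {c,m}
  B6: {c} / {c}
  B7: {b,f} / ∅
  B8: {b} / ∅

Liveness:
  B0: in=∅ out={k,m}
  B1: in={k,m} out={c,g,k,m}
  B2: in={c,g,k,m} out={c,g,k,m}
  B3: in={g,k} out={c,g,k,m}
  B4: in={g,k,m} out={k,m}
  B5: in={c,m} out=∅
  B6: in={c} out=∅
  B7: in=∅ out=∅
  B8: in=∅ out=∅

Interfere edges:
  b↔∅
  c↔{f,g,k,m}
  f↔{c,g,k,m}
  g↔{c,f,k,m}
  k↔{c,f,g,m}
  m↔{c,f,g,k}

Colouring:
  lower bound: {c,f,g,k,m} mutually conflict ⇒ χ ≥ 5
  assign b→R0 c→R0 f→R1 g→R2 k→R3 m→R4 — no edge inside a register ⇒ χ ≤ 5
  χ = 5

Answer: 5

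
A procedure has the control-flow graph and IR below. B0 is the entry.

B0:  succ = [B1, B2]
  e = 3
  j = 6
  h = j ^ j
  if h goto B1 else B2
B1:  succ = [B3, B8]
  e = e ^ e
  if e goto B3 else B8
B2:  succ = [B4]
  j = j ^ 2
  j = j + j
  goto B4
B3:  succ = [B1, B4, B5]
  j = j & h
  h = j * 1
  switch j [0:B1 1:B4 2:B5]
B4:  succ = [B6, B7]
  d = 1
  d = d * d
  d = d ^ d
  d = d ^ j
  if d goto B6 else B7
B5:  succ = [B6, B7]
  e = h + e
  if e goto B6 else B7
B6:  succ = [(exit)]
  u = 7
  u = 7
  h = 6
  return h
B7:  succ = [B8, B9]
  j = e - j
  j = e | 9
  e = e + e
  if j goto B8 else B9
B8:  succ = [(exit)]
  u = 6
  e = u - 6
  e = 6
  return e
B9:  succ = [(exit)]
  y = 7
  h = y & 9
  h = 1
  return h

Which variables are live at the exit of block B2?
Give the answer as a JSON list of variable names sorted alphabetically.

Answer: ["e", "j"]

Analysis:
Per-block:
  B0 def {e,h,j} use ∅
  B1 def {e} use {e}
  B2 def {j} use {j}
  B3 def {h,j} use {h,j}
  B4 def {d} use {j}
  B5 def {e} use {e,h}
  B6 def {h,u} use ∅
  B7 def {e,j} use {e,j}
  B8 def {e,u} use ∅
  B9 def {h,y} use ∅

Backward fixpoint:
  B0: in=∅ out={e,h,j}
  B1: in={e,h,j} out={e,h,j}
  B2: in={e,j} out={e,j}
  B3: in={e,h,j} out={e,h,j}
  B4: in={e,j} out={e,j}
  B5: in={e,h,j} out={e,j}
  B6: in=∅ out=∅
  B7: in={e,j} out=∅
  B8: in=∅ out=∅
  B9: in=∅ out=∅

live-out(B2) = ["e", "j"]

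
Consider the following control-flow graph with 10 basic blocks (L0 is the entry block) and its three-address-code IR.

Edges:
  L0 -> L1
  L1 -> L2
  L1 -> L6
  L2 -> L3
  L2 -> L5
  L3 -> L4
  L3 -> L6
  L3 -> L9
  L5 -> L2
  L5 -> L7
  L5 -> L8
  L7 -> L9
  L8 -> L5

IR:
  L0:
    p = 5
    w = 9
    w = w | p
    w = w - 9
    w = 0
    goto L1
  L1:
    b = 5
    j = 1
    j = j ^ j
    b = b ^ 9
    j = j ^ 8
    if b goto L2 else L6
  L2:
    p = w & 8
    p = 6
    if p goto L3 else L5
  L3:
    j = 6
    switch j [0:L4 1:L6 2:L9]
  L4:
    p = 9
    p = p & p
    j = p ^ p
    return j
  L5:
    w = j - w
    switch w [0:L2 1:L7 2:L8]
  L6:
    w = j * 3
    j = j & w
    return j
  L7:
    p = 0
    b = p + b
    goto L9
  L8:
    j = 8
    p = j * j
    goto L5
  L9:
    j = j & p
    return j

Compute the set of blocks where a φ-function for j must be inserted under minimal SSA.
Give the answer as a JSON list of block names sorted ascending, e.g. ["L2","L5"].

idom tree: L1←L0 L2←L1 L3←L2 L4←L3 L5←L2 L6←L1 L7←L5 L8←L5 L9←L2
Join-block Dom:
  L2: preds {L1,L5}: {L0,L1} ∩ {L0,L1,L2,L5} = {L0,L1}; idom=L1
  L5: preds {L2,L8}: {L0,L1,L2} ∩ {L0,L1,L2,L5,L8} = {L0,L1,L2}; idom=L2
  L6: preds {L1,L3}: {L0,L1} ∩ {L0,L1,L2,L3} = {L0,L1}; idom=L1
  L9: preds {L3,L7}: {L0,L1,L2,L3} ∩ {L0,L1,L2,L5,L7} = {L0,L1,L2}; idom=L2

DF derivation:
  L2←L1: walk · to L1
  L2←L5: walk L5→L2 to L1
  L5←L2: walk · to L2
  L5←L8: walk L8→L5 to L2
  L6←L1: walk · to L1
  L6←L3: walk L3→L2 to L1
  L9←L3: walk L3 to L2
  L9←L7: walk L7→L5 to L2
  L0: DF=∅
  L1: DF=∅
  L2: DF={L2,L6}
  L3: DF={L6,L9}
  L4: DF=∅
  L5: DF={L2,L5,L9}
  L6: DF=∅
  L7: DF={L9}
  L8: DF={L5}
  L9: DF=∅

φ for j: defs {L1,L3,L4,L6,L8,L9}
  DF⁺ = {L2,L5,L6,L9}

Answer: ["L2", "L5", "L6", "L9"]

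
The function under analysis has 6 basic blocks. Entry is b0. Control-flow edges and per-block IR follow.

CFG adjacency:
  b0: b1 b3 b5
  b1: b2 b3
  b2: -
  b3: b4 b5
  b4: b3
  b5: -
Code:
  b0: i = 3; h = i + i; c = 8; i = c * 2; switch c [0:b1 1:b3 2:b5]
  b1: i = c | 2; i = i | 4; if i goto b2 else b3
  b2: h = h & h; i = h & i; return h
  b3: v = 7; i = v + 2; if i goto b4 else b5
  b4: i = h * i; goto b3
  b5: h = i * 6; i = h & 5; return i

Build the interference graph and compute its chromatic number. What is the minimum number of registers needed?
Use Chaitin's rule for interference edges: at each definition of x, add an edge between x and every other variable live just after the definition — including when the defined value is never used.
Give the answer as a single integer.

Answer: 3

Analysis:
def/use:
  b0: def={c,h,i} ue=∅
  b1: def={i} ue={c}
  b2: def={h,i} ue={h,i}
  b3: def={i,v} ue=∅
  b4: def={i} ue={h,i}
  b5: def={h,i} ue={i}

Liveness:
  b0: in=∅ out={c,h,i}
  b1: in={c,h} out={h,i}
  b2: in={h,i} out=∅
  b3: in={h} out={h,i}
  b4: in={h,i} out={h}
  b5: in={i} out=∅

Conflict graph:
  c — {h,i}
  h — {c,i,v}
  i — {c,h}
  v — {h}

Registers:
  {c,h,i} pairwise interfere (3-clique) ⇒ χ ≥ 3
  3-colouring: R0={h}  R1={c,v}  R2={i}
  χ = 3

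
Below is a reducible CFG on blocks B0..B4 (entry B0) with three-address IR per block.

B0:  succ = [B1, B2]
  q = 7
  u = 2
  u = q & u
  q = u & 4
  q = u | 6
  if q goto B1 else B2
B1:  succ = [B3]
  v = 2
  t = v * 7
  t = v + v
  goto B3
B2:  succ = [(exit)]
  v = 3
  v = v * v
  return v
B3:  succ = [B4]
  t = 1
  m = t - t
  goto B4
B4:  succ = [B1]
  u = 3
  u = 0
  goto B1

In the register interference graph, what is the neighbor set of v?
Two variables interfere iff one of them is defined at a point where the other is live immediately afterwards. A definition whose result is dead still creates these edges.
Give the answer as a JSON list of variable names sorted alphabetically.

def/use:
  B0: def={q,u} ue=∅
  B1: def={t,v} ue=∅
  B2: def={v} ue=∅
  B3: def={m,t} ue=∅
  B4: def={u} ue=∅

Live sets:
  live B0: ∅→∅
  live B1: ∅→∅
  live B2: ∅→∅
  live B3: ∅→∅
  live B4: ∅→∅

Conflict graph:
  m: ∅
  q: {u}
  t: {v}
  u: {q}
  v: {t}

N(v) = ["t"]

Answer: ["t"]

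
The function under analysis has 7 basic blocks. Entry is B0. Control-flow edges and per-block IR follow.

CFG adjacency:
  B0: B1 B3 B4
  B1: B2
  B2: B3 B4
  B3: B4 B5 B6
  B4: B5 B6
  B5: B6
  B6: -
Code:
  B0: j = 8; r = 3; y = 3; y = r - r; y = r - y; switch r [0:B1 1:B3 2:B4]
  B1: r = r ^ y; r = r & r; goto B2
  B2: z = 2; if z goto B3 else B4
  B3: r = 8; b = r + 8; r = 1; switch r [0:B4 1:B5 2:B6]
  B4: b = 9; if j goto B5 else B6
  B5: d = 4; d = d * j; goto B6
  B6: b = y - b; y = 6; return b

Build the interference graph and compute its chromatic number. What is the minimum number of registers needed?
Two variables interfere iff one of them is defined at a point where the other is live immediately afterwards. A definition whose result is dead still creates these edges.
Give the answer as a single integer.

Answer: 4

Working:
Block summaries:
  B0 def {j,r,y} use ∅
  B1 def {r} use {r,y}
  B2 def {z} use ∅
  B3 def {b,r} use ∅
  B4 def {b} use {j}
  B5 def {d} use {j}
  B6 def {b,y} use {b,y}

Liveness:
  B0 li=∅ lo={j,r,y}
  B1 li={j,r,y} lo={j,y}
  B2 li={j,y} lo={j,y}
  B3 li={j,y} lo={b,j,y}
  B4 li={j,y} lo={b,j,y}
  B5 li={b,j,y} lo={b,y}
  B6 li={b,y} lo=∅

Conflict graph:
  b↔{d,j,r,y}
  d↔{b,j,y}
  j↔{b,d,r,y,z}
  r↔{b,j,y}
  y↔{b,d,j,r,z}
  z↔{j,y}

Registers:
  {b,d,j,y} pairwise interfere (4-clique) ⇒ χ ≥ 4
  4-colouring: R0={j}  R1={y}  R2={b,z}  R3={d,r}
  χ = 4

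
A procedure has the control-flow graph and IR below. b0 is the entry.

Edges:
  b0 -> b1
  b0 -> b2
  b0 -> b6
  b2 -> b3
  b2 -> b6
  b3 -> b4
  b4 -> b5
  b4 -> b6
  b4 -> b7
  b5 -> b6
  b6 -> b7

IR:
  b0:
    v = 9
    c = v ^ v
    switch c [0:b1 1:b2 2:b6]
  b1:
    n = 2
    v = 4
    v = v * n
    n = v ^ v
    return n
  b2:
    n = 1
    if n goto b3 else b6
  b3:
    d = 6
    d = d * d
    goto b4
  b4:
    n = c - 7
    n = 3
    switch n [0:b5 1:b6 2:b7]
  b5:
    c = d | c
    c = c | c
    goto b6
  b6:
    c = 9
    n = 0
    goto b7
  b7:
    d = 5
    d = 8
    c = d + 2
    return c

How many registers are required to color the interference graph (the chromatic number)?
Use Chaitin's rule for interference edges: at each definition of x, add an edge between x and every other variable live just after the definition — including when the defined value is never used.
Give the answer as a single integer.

def/use:
  b0: {c,v} / ∅
  b1: {n,v} / ∅
  b2: {n} / ∅
  b3: {d} / ∅
  b4: {n} / {c}
  b5: {c} / {c,d}
  b6: {c,n} / ∅
  b7: {c,d} / ∅

Backward fixpoint:
  b0: in=∅ out={c}
  b1: in=∅ out=∅
  b2: in={c} out={c}
  b3: in={c} out={c,d}
  b4: in={c,d} out={c,d}
  b5: in={c,d} out=∅
  b6: in=∅ out=∅
  b7: in=∅ out=∅

Interference:
  c — {d,n}
  d — {c,n}
  n — {c,d,v}
  v — {n}

Colouring:
  clique {c,d,n} ⇒ need ≥ 3
  assign c→c1 d→c2 n→c0 v→c1 — no edge inside a register ⇒ χ ≤ 3
  χ = 3

Answer: 3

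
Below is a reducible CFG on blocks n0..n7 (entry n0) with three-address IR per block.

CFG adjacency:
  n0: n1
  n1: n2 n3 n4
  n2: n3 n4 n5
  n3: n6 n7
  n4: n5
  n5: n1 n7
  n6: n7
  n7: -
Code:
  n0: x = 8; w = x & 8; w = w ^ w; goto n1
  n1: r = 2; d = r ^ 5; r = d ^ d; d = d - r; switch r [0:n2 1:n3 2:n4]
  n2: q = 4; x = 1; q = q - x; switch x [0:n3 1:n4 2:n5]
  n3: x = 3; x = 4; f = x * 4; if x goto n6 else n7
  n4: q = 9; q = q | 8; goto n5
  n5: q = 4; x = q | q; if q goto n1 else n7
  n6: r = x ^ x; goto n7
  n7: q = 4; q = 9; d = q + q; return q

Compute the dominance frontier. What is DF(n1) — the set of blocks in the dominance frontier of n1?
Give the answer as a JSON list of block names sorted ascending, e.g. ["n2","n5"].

Answer: ["n1"]

Working:
idom tree: n1←n0 n2←n1 n3←n1 n4←n1 n5←n1 n6←n3 n7←n1
Dom∩ at merges:
  n1: preds {n0,n5}: {n0} ∩ {n0,n1,n5} = {n0}; idom=n0
  n3: preds {n1,n2}: {n0,n1} ∩ {n0,n1,n2} = {n0,n1}; idom=n1
  n4: preds {n1,n2}: {n0,n1} ∩ {n0,n1,n2} = {n0,n1}; idom=n1
  n5: preds {n2,n4}: {n0,n1,n2} ∩ {n0,n1,n4} = {n0,n1}; idom=n1
  n7: preds {n3,n5,n6}: {n0,n1,n3} ∩ {n0,n1,n5} ∩ {n0,n1,n3,n6} = {n0,n1}; idom=n1

DF derivation:
  n1←n0: walk · to n0
  n1←n5: walk n5→n1 to n0
  n3←n1: walk · to n1
  n3←n2: walk n2 to n1
  n4←n1: walk · to n1
  n4←n2: walk n2 to n1
  n5←n2: walk n2 to n1
  n5←n4: walk n4 to n1
  n7←n3: walk n3 to n1
  n7←n5: walk n5 to n1
  n7←n6: walk n6→n3 to n1
  DF(n0)=∅
  DF(n1)={n1}
  DF(n2)={n3,n4,n5}
  DF(n3)={n7}
  DF(n4)={n5}
  DF(n5)={n1,n7}
  DF(n6)={n7}
  DF(n7)=∅

DF(n1) = ["n1"]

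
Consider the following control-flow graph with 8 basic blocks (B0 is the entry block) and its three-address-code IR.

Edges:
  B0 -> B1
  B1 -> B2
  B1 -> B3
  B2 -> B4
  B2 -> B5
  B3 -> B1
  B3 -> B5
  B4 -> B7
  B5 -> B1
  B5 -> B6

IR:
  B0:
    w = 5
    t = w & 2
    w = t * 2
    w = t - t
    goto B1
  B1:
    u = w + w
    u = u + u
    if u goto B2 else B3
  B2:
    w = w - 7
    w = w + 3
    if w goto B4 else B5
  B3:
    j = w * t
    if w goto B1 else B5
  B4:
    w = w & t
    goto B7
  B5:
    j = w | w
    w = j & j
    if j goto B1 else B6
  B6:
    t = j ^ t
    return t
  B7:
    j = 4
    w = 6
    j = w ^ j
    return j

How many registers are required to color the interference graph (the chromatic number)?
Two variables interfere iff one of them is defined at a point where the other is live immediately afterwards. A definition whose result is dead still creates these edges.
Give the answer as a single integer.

Block summaries:
  B0: def={t,w} ue=∅
  B1: def={u} ue={w}
  B2: def={w} ue={w}
  B3: def={j} ue={t,w}
  B4: def={w} ue={t,w}
  B5: def={j,w} ue={w}
  B6: def={t} ue={j,t}
  B7: def={j,w} ue=∅

Live sets:
  B0: in=∅ out={t,w}
  B1: in={t,w} out={t,w}
  B2: in={t,w} out={t,w}
  B3: in={t,w} out={t,w}
  B4: in={t,w} out=∅
  B5: in={t,w} out={j,t,w}
  B6: in={j,t} out=∅
  B7: in=∅ out=∅

Conflict graph:
  j: {t,w}
  t: {j,u,w}
  u: {t,w}
  w: {j,t,u}

Chromatic number:
  {j,t,w} pairwise interfere (3-clique) ⇒ χ ≥ 3
  assign j→r2 t→r0 u→r2 w→r1 — no edge inside a register ⇒ χ ≤ 3
  χ = 3

Answer: 3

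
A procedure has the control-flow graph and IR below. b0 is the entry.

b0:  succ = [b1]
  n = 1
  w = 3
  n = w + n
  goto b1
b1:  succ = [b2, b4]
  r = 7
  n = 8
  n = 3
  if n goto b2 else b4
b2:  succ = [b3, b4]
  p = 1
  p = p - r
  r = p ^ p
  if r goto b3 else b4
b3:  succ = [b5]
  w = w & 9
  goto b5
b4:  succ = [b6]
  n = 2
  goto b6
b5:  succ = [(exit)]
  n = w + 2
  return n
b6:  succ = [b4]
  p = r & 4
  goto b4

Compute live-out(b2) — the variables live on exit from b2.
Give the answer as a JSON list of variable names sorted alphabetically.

Per-block:
  b0 def {n,w} use ∅
  b1 def {n,r} use ∅
  b2 def {p,r} use {r}
  b3 def {w} use {w}
  b4 def {n} use ∅
  b5 def {n} use {w}
  b6 def {p} use {r}

Live sets:
  b0: in=∅ out={w}
  b1: in={w} out={r,w}
  b2: in={r,w} out={r,w}
  b3: in={w} out={w}
  b4: in={r} out={r}
  b5: in={w} out=∅
  b6: in={r} out={r}

live-out(b2) = ["r", "w"]

Answer: ["r", "w"]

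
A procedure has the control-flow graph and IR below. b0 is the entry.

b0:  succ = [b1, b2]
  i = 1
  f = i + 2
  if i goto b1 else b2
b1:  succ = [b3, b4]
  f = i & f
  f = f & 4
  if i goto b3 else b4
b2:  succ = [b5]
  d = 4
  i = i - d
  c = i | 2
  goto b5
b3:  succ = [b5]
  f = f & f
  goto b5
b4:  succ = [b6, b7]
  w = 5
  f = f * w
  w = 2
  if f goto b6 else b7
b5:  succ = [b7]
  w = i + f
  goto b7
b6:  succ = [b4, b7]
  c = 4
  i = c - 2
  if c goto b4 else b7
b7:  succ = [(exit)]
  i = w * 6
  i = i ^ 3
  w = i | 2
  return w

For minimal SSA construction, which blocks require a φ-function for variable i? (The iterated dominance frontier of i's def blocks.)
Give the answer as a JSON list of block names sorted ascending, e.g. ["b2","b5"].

Answer: ["b4", "b5", "b7"]

Analysis:
idom tree: b1←b0 b2←b0 b3←b1 b4←b1 b5←b0 b6←b4 b7←b0
Dom∩ at merges:
  b4: preds {b1,b6}: {b0,b1} ∩ {b0,b1,b4,b6} = {b0,b1}; idom=b1
  b5: preds {b2,b3}: {b0,b2} ∩ {b0,b1,b3} = {b0}; idom=b0
  b7: preds {b4,b5,b6}: {b0,b1,b4} ∩ {b0,b5} ∩ {b0,b1,b4,b6} = {b0}; idom=b0

DF derivation:
  join b4 pred b1: · stop@b1
  join b4 pred b6: b6→b4 stop@b1
  join b5 pred b2: b2 stop@b0
  join b5 pred b3: b3→b1 stop@b0
  join b7 pred b4: b4→b1 stop@b0
  join b7 pred b5: b5 stop@b0
  join b7 pred b6: b6→b4→b1 stop@b0
  b0 → ∅
  b1 → {b5,b7}
  b2 → {b5}
  b3 → {b5}
  b4 → {b4,b7}
  b5 → {b7}
  b6 → {b4,b7}
  b7 → ∅

φ for i: defs {b0,b2,b6,b7}
  DF⁺ = {b4,b5,b7}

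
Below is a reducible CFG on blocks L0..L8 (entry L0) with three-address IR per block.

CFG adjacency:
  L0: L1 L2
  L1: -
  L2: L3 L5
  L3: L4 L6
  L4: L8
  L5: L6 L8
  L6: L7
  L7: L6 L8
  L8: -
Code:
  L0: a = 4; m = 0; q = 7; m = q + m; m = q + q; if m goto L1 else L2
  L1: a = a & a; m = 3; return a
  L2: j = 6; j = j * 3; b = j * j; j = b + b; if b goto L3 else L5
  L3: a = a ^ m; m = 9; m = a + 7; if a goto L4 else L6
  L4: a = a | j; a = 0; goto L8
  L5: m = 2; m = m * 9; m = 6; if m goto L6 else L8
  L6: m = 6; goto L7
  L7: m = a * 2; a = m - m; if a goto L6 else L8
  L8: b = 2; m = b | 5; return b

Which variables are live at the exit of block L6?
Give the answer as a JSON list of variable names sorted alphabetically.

Answer: ["a"]

Derivation:
Per-block:
  L0: def={a,m,q} ue=∅
  L1: def={a,m} ue={a}
  L2: def={b,j} ue=∅
  L3: def={a,m} ue={a,m}
  L4: def={a} ue={a,j}
  L5: def={m} ue=∅
  L6: def={m} ue=∅
  L7: def={a,m} ue={a}
  L8: def={b,m} ue=∅

Backward fixpoint:
  L0: in=∅ out={a,m}
  L1: in={a} out=∅
  L2: in={a,m} out={a,j,m}
  L3: in={a,j,m} out={a,j}
  L4: in={a,j} out=∅
  L5: in={a} out={a}
  L6: in={a} out={a}
  L7: in={a} out={a}
  L8: in=∅ out=∅

live-out(L6) = ["a"]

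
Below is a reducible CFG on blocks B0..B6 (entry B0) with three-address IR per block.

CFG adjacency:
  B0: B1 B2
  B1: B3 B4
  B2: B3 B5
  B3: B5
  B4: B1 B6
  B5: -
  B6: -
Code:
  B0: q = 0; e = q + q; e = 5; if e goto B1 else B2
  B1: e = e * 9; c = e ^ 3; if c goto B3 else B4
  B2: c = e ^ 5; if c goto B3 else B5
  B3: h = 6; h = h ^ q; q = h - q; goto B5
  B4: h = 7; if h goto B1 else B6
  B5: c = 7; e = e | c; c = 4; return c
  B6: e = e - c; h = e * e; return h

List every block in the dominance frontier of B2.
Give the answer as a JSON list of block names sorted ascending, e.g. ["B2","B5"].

Answer: ["B3", "B5"]

Working:
idom tree: B1←B0 B2←B0 B3←B0 B4←B1 B5←B0 B6←B4
Join-block Dom:
  B1: preds {B0,B4}: {B0} ∩ {B0,B1,B4} = {B0}; idom=B0
  B3: preds {B1,B2}: {B0,B1} ∩ {B0,B2} = {B0}; idom=B0
  B5: preds {B2,B3}: {B0,B2} ∩ {B0,B3} = {B0}; idom=B0

Frontier:
  join B1 pred B0: · stop@B0
  join B1 pred B4: B4→B1 stop@B0
  join B3 pred B1: B1 stop@B0
  join B3 pred B2: B2 stop@B0
  join B5 pred B2: B2 stop@B0
  join B5 pred B3: B3 stop@B0
  DF(B0)=∅
  DF(B1)={B1,B3}
  DF(B2)={B3,B5}
  DF(B3)={B5}
  DF(B4)={B1}
  DF(B5)=∅
  DF(B6)=∅

DF(B2) = ["B3", "B5"]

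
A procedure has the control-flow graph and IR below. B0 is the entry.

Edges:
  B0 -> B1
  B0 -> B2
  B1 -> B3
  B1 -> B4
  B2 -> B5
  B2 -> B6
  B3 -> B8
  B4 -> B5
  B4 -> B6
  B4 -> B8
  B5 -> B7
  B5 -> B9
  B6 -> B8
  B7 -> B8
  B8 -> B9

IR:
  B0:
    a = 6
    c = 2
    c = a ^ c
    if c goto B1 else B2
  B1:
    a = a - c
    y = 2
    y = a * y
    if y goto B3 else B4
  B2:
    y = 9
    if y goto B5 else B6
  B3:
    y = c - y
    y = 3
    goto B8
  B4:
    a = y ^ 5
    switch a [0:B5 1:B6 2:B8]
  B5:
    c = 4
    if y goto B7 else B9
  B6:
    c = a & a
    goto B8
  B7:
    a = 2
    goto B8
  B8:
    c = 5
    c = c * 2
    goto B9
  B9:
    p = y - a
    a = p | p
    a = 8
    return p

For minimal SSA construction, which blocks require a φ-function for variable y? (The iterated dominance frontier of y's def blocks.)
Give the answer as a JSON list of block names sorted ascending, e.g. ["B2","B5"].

Answer: ["B5", "B6", "B8", "B9"]

Analysis:
idom tree: B1←B0 B2←B0 B3←B1 B4←B1 B5←B0 B6←B0 B7←B5 B8←B0 B9←B0
Dom∩ at merges:
  B5: preds {B2,B4}: {B0,B2} ∩ {B0,B1,B4} = {B0}; idom=B0
  B6: preds {B2,B4}: {B0,B2} ∩ {B0,B1,B4} = {B0}; idom=B0
  B8: preds {B3,B4,B6,B7}: {B0,B1,B3} ∩ {B0,B1,B4} ∩ {B0,B6} ∩ {B0,B5,B7} = {B0}; idom=B0
  B9: preds {B5,B8}: {B0,B5} ∩ {B0,B8} = {B0}; idom=B0

DF walk-up:
  join B5 pred B2: B2 stop@B0
  join B5 pred B4: B4→B1 stop@B0
  join B6 pred B2: B2 stop@B0
  join B6 pred B4: B4→B1 stop@B0
  join B8 pred B3: B3→B1 stop@B0
  join B8 pred B4: B4→B1 stop@B0
  join B8 pred B6: B6 stop@B0
  join B8 pred B7: B7→B5 stop@B0
  join B9 pred B5: B5 stop@B0
  join B9 pred B8: B8 stop@B0
  DF(B0)=∅
  DF(B1)={B5,B6,B8}
  DF(B2)={B5,B6}
  DF(B3)={B8}
  DF(B4)={B5,B6,B8}
  DF(B5)={B8,B9}
  DF(B6)={B8}
  DF(B7)={B8}
  DF(B8)={B9}
  DF(B9)=∅

φ for y: defs {B1,B2,B3}
  DF⁺ = {B5,B6,B8,B9}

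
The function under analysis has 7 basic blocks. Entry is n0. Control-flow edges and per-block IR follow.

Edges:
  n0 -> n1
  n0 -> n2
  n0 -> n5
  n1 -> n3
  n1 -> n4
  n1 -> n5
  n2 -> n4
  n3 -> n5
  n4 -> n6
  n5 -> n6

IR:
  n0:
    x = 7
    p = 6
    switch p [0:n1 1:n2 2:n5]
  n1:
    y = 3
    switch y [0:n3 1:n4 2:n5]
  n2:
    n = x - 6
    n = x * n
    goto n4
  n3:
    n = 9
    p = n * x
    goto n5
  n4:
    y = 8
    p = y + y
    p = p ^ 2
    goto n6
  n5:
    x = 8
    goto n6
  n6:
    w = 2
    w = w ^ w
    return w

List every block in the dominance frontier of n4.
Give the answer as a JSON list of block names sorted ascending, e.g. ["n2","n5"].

idom tree: n1←n0 n2←n0 n3←n1 n4←n0 n5←n0 n6←n0
Dom at joins:
  n4: preds {n1,n2}: {n0,n1} ∩ {n0,n2} = {n0}; idom=n0
  n5: preds {n0,n1,n3}: {n0} ∩ {n0,n1} ∩ {n0,n1,n3} = {n0}; idom=n0
  n6: preds {n4,n5}: {n0,n4} ∩ {n0,n5} = {n0}; idom=n0

DF derivation:
  n4←n1: walk n1 to n0
  n4←n2: walk n2 to n0
  n5←n0: walk · to n0
  n5←n1: walk n1 to n0
  n5←n3: walk n3→n1 to n0
  n6←n4: walk n4 to n0
  n6←n5: walk n5 to n0
  DF(n0)=∅
  DF(n1)={n4,n5}
  DF(n2)={n4}
  DF(n3)={n5}
  DF(n4)={n6}
  DF(n5)={n6}
  DF(n6)=∅

DF(n4) = ["n6"]

Answer: ["n6"]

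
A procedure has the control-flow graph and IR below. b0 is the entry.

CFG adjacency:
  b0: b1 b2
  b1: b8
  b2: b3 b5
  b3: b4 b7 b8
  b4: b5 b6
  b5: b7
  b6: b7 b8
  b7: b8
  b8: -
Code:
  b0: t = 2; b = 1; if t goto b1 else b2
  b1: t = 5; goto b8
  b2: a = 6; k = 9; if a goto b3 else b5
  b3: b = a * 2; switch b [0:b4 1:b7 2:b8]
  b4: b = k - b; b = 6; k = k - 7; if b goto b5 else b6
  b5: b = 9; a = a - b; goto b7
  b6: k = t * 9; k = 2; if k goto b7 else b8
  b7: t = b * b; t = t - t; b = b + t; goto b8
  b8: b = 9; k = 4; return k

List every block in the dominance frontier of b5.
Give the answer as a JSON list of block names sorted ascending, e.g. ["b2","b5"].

Answer: ["b7"]

Derivation:
idom tree: b1←b0 b2←b0 b3←b2 b4←b3 b5←b2 b6←b4 b7←b2 b8←b0
Dom∩ at merges:
  b5: preds {b2,b4}: {b0,b2} ∩ {b0,b2,b3,b4} = {b0,b2}; idom=b2
  b7: preds {b3,b5,b6}: {b0,b2,b3} ∩ {b0,b2,b5} ∩ {b0,b2,b3,b4,b6} = {b0,b2}; idom=b2
  b8: preds {b1,b3,b6,b7}: {b0,b1} ∩ {b0,b2,b3} ∩ {b0,b2,b3,b4,b6} ∩ {b0,b2,b7} = {b0}; idom=b0

Frontier:
  join b5 pred b2: · stop@b2
  join b5 pred b4: b4→b3 stop@b2
  join b7 pred b3: b3 stop@b2
  join b7 pred b5: b5 stop@b2
  join b7 pred b6: b6→b4→b3 stop@b2
  join b8 pred b1: b1 stop@b0
  join b8 pred b3: b3→b2 stop@b0
  join b8 pred b6: b6→b4→b3→b2 stop@b0
  join b8 pred b7: b7→b2 stop@b0
  b0: DF=∅
  b1: DF={b8}
  b2: DF={b8}
  b3: DF={b5,b7,b8}
  b4: DF={b5,b7,b8}
  b5: DF={b7}
  b6: DF={b7,b8}
  b7: DF={b8}
  b8: DF=∅

DF(b5) = ["b7"]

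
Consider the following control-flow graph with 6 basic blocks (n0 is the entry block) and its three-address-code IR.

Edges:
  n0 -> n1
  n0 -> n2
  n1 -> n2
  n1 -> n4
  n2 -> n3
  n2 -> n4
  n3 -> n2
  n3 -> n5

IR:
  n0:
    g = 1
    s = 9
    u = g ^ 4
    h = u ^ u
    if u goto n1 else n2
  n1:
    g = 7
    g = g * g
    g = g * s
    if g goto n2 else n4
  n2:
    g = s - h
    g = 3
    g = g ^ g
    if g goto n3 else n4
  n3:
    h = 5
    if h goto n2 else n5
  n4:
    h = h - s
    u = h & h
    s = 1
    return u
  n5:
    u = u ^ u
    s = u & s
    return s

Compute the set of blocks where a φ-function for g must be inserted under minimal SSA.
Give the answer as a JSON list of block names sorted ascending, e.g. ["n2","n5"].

Answer: ["n2", "n4"]

Working:
idom tree: n1←n0 n2←n0 n3←n2 n4←n0 n5←n3
Join-block Dom:
  n2: preds {n0,n1,n3}: {n0} ∩ {n0,n1} ∩ {n0,n2,n3} = {n0}; idom=n0
  n4: preds {n1,n2}: {n0,n1} ∩ {n0,n2} = {n0}; idom=n0

DF walk-up:
  join n2 pred n0: · stop@n0
  join n2 pred n1: n1 stop@n0
  join n2 pred n3: n3→n2 stop@n0
  join n4 pred n1: n1 stop@n0
  join n4 pred n2: n2 stop@n0
  n0 → ∅
  n1 → {n2,n4}
  n2 → {n2,n4}
  n3 → {n2}
  n4 → ∅
  n5 → ∅

φ for g: defs {n0,n1,n2}
  DF⁺ = {n2,n4}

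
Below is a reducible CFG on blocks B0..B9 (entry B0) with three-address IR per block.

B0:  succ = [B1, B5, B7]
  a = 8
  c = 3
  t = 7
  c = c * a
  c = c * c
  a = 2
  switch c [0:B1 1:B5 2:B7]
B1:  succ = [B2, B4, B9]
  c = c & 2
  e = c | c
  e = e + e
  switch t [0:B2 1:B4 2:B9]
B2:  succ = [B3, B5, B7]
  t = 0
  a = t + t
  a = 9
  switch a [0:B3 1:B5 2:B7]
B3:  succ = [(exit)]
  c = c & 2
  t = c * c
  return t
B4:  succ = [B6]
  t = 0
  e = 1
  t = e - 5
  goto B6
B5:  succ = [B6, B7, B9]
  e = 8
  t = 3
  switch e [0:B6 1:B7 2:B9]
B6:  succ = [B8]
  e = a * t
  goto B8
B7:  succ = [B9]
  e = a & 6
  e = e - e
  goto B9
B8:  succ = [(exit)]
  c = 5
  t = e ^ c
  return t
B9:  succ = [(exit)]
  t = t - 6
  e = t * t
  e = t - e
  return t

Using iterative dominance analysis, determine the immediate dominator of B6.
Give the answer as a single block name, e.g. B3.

idom tree: B1←B0 B2←B1 B3←B2 B4←B1 B5←B0 B6←B0 B7←B0 B8←B6 B9←B0
Join-block Dom:
  B5: preds {B0,B2}: {B0} ∩ {B0,B1,B2} = {B0}; idom=B0
  B6: preds {B4,B5}: {B0,B1,B4} ∩ {B0,B5} = {B0}; idom=B0
  B7: preds {B0,B2,B5}: {B0} ∩ {B0,B1,B2} ∩ {B0,B5} = {B0}; idom=B0
  B9: preds {B1,B5,B7}: {B0,B1} ∩ {B0,B5} ∩ {B0,B7} = {B0}; idom=B0

idom(B6) = B0

Answer: B0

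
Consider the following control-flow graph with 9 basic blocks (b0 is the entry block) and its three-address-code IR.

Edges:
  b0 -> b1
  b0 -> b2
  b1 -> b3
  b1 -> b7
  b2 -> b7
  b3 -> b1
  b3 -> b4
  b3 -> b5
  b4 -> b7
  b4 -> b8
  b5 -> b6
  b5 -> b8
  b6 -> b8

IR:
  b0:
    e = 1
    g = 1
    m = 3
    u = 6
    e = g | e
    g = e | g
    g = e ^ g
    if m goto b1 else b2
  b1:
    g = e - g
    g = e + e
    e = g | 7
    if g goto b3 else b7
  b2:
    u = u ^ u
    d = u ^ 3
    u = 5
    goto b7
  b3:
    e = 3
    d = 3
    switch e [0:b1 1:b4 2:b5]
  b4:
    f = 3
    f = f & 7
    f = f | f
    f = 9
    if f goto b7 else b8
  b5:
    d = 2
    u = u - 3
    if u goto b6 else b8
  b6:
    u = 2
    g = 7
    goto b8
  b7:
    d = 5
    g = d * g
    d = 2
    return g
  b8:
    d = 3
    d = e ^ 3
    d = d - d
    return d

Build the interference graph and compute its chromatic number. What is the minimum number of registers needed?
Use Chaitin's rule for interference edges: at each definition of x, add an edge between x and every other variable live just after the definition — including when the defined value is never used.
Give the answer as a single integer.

Answer: 4

Derivation:
Block summaries:
  b0 def {e,g,m,u} use ∅
  b1 def {e,g} use {e,g}
  b2 def {d,u} use {u}
  b3 def {d,e} use ∅
  b4 def {f} use ∅
  b5 def {d,u} use {u}
  b6 def {g,u} use ∅
  b7 def {d,g} use {g}
  b8 def {d} use {e}

Live sets:
  live b0: ∅→{e,g,u}
  live b1: {e,g,u}→{g,u}
  live b2: {g,u}→{g}
  live b3: {g,u}→{e,g,u}
  live b4: {e,g}→{e,g}
  live b5: {e,u}→{e}
  live b6: {e}→{e}
  live b7: {g}→∅
  live b8: {e}→∅

Interference:
  d: {e,g,u}
  e: {d,f,g,m,u}
  f: {e,g}
  g: {d,e,f,m,u}
  m: {e,g,u}
  u: {d,e,g,m}

Registers:
  clique {d,e,g,u} ⇒ need ≥ 4
  4-colouring: c0={e}  c1={g}  c2={f,u}  c3={d,m}
  χ = 4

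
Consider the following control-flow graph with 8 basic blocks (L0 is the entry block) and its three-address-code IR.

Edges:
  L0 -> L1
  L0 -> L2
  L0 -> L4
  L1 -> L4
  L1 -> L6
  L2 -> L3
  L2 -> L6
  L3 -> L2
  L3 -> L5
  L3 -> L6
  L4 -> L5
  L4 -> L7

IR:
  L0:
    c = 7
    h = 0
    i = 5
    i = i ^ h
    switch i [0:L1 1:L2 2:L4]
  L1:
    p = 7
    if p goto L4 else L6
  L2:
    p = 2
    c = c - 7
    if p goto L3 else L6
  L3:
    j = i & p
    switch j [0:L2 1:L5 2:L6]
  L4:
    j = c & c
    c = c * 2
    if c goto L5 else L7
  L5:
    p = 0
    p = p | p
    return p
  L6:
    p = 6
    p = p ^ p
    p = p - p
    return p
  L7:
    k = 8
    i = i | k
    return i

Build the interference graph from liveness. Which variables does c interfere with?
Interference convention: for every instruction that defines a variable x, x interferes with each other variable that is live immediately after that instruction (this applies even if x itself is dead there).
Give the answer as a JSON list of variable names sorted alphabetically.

Answer: ["h", "i", "j", "p"]

Derivation:
Block summaries:
  L0: {c,h,i} / ∅
  L1: {p} / ∅
  L2: {c,p} / {c}
  L3: {j} / {i,p}
  L4: {c,j} / {c}
  L5: {p} / ∅
  L6: {p} / ∅
  L7: {i,k} / {i}

Backward fixpoint:
  live L0: ∅→{c,i}
  live L1: {c,i}→{c,i}
  live L2: {c,i}→{c,i,p}
  live L3: {c,i,p}→{c,i}
  live L4: {c,i}→{i}
  live L5: ∅→∅
  live L6: ∅→∅
  live L7: {i}→∅

Conflict graph:
  c — {h,i,j,p}
  h — {c,i}
  i — {c,h,j,k,p}
  j — {c,i}
  k — {i}
  p — {c,i}

N(c) = ["h", "i", "j", "p"]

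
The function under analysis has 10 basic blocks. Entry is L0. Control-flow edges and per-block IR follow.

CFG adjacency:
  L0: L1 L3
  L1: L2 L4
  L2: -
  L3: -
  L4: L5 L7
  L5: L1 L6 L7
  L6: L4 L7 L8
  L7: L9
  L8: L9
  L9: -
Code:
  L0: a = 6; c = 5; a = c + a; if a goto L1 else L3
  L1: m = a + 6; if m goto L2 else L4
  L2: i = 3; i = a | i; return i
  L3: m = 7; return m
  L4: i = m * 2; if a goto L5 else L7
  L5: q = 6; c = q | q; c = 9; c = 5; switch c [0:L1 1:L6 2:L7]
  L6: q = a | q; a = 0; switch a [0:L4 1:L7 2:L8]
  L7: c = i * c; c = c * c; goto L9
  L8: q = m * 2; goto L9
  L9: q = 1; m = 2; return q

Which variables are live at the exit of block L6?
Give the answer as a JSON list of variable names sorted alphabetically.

Answer: ["a", "c", "i", "m"]

Working:
def/use:
  L0: {a,c} / ∅
  L1: {m} / {a}
  L2: {i} / {a}
  L3: {m} / ∅
  L4: {i} / {a,m}
  L5: {c,q} / ∅
  L6: {a,q} / {a,q}
  L7: {c} / {c,i}
  L8: {q} / {m}
  L9: {m,q} / ∅

Backward fixpoint:
  L0 li=∅ lo={a,c}
  L1 li={a,c} lo={a,c,m}
  L2 li={a} lo=∅
  L3 li=∅ lo=∅
  L4 li={a,c,m} lo={a,c,i,m}
  L5 li={a,i,m} lo={a,c,i,m,q}
  L6 li={a,c,i,m,q} lo={a,c,i,m}
  L7 li={c,i} lo=∅
  L8 li={m} lo=∅
  L9 li=∅ lo=∅

live-out(L6) = ["a", "c", "i", "m"]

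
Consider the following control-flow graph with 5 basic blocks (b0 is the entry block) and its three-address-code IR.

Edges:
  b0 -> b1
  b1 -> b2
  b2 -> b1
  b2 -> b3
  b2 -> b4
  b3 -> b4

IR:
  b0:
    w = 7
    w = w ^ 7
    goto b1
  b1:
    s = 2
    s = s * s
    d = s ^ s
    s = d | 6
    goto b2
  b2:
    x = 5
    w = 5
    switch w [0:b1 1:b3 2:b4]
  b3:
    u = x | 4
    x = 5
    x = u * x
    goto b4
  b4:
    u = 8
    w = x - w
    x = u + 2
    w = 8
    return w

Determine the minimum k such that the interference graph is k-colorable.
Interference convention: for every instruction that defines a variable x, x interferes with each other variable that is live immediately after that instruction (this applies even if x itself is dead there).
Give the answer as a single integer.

Answer: 3

Derivation:
def/use:
  b0: def={w} ue=∅
  b1: def={d,s} ue=∅
  b2: def={w,x} ue=∅
  b3: def={u,x} ue={x}
  b4: def={u,w,x} ue={w,x}

Backward fixpoint:
  live b0: ∅→∅
  live b1: ∅→∅
  live b2: ∅→{w,x}
  live b3: {w,x}→{w,x}
  live b4: {w,x}→∅

Interfere edges:
  d↔∅
  s↔∅
  u↔{w,x}
  w↔{u,x}
  x↔{u,w}

Chromatic number:
  lower bound: {u,w,x} mutually conflict ⇒ χ ≥ 3
  assign d→R0 s→R0 u→R0 w→R1 x→R2 — no edge inside a register ⇒ χ ≤ 3
  χ = 3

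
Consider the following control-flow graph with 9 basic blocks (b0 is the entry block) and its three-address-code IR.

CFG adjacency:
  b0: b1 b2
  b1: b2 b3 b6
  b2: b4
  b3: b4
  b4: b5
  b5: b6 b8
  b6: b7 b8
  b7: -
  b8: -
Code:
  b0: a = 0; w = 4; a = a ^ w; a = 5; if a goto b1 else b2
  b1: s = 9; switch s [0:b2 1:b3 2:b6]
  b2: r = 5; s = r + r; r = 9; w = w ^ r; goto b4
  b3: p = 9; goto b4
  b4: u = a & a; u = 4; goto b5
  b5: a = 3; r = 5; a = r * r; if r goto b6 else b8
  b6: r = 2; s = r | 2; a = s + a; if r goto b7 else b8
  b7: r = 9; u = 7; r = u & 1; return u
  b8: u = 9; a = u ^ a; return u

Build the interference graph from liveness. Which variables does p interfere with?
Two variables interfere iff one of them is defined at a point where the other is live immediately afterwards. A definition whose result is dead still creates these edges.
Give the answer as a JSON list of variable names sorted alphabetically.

Answer: ["a"]

Working:
def/use:
  b0: {a,w} / ∅
  b1: {s} / ∅
  b2: {r,s,w} / {w}
  b3: {p} / ∅
  b4: {u} / {a}
  b5: {a,r} / ∅
  b6: {a,r,s} / {a}
  b7: {r,u} / ∅
  b8: {a,u} / {a}

Live sets:
  b0 li=∅ lo={a,w}
  b1 li={a,w} lo={a,w}
  b2 li={a,w} lo={a}
  b3 li={a} lo={a}
  b4 li={a} lo=∅
  b5 li=∅ lo={a}
  b6 li={a} lo={a}
  b7 li=∅ lo=∅
  b8 li={a} lo=∅

Interfere edges:
  a — {p,r,s,u,w}
  p — {a}
  r — {a,s,u,w}
  s — {a,r,w}
  u — {a,r}
  w — {a,r,s}

N(p) = ["a"]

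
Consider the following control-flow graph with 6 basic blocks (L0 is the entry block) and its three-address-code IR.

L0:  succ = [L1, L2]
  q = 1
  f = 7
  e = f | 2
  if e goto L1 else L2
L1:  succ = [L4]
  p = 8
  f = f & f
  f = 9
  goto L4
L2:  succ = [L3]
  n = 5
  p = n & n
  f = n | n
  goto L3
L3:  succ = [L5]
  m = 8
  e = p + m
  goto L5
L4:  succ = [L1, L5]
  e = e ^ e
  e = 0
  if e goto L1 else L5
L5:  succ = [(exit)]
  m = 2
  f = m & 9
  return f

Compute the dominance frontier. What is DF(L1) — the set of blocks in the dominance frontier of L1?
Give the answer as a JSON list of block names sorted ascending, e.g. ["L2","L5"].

Answer: ["L1", "L5"]

Analysis:
idom tree: L1←L0 L2←L0 L3←L2 L4←L1 L5←L0
Dom at joins:
  L1: preds {L0,L4}: {L0} ∩ {L0,L1,L4} = {L0}; idom=L0
  L5: preds {L3,L4}: {L0,L2,L3} ∩ {L0,L1,L4} = {L0}; idom=L0

DF walk-up:
  L1←L0: walk · to L0
  L1←L4: walk L4→L1 to L0
  L5←L3: walk L3→L2 to L0
  L5←L4: walk L4→L1 to L0
  L0: DF=∅
  L1: DF={L1,L5}
  L2: DF={L5}
  L3: DF={L5}
  L4: DF={L1,L5}
  L5: DF=∅

DF(L1) = ["L1", "L5"]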